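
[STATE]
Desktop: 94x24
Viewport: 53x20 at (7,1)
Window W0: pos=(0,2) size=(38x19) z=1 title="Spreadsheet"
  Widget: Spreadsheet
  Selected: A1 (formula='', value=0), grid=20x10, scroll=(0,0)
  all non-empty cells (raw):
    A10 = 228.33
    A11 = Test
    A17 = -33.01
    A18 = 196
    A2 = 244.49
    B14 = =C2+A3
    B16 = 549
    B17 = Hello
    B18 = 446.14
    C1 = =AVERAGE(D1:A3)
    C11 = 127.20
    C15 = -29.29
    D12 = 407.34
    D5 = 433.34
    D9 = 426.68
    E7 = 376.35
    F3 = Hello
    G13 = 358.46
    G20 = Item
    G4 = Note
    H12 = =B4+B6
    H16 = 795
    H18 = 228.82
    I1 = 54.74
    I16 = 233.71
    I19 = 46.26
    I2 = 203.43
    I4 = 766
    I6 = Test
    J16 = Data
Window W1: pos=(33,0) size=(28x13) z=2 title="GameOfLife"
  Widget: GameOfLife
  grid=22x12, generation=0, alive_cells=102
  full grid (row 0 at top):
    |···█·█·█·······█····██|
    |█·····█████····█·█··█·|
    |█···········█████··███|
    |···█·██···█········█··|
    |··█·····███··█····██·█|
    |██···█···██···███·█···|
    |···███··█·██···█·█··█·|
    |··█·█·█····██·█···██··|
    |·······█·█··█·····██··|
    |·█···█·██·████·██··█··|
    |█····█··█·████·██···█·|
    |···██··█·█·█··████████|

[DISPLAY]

                          ┃ GameOfLife               
━━━━━━━━━━━━━━━━━━━━━━━━━━┠──────────────────────────
dsheet                    ┃Gen: 0                    
──────────────────────────┃█···········█████··███    
                          ┃···█·██···█········█··    
 A       B       C       D┃··█·····███··█····██·█    
--------------------------┃██···█···██···███·█···    
   [0]       0#CIRC!      ┃···███··█·██···█·█··█·    
244.49       0       0    ┃··█·█·█····██·█···██··    
     0       0       0    ┃·······█·█··█·····██··    
     0       0       0    ┃·█···█·██·████·██··█··    
     0       0       0  43┗━━━━━━━━━━━━━━━━━━━━━━━━━━
     0       0       0       0┃                      
     0       0       0       0┃                      
     0       0       0       0┃                      
     0       0       0  426.68┃                      
228.33       0       0       0┃                      
st           0  127.20       0┃                      
     0       0       0  407.34┃                      
━━━━━━━━━━━━━━━━━━━━━━━━━━━━━━┛                      


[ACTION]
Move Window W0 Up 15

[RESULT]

dsheet                    ┃ GameOfLife               
──────────────────────────┠──────────────────────────
                          ┃Gen: 0                    
 A       B       C       D┃█···········█████··███    
--------------------------┃···█·██···█········█··    
   [0]       0#CIRC!      ┃··█·····███··█····██·█    
244.49       0       0    ┃██···█···██···███·█···    
     0       0       0    ┃···███··█·██···█·█··█·    
     0       0       0    ┃··█·█·█····██·█···██··    
     0       0       0  43┃·······█·█··█·····██··    
     0       0       0    ┃·█···█·██·████·██··█··    
     0       0       0    ┗━━━━━━━━━━━━━━━━━━━━━━━━━━
     0       0       0       0┃                      
     0       0       0  426.68┃                      
228.33       0       0       0┃                      
st           0  127.20       0┃                      
     0       0       0  407.34┃                      
━━━━━━━━━━━━━━━━━━━━━━━━━━━━━━┛                      
                                                     
                                                     


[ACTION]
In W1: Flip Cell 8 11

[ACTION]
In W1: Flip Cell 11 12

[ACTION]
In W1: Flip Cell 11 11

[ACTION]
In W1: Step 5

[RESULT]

dsheet                    ┃ GameOfLife               
──────────────────────────┠──────────────────────────
                          ┃Gen: 5                    
 A       B       C       D┃·····██····██······█·█    
--------------------------┃······█···███···██·█··    
   [0]       0#CIRC!      ┃··········███··█···██·    
244.49       0       0    ┃██····███·█·███·······    
     0       0       0    ┃█·█···██·██··█·······█    
     0       0       0    ┃·█···█·██····███·····█    
     0       0       0  43┃··············█·█···█·    
     0       0       0    ┃·······██·············    
     0       0       0    ┗━━━━━━━━━━━━━━━━━━━━━━━━━━
     0       0       0       0┃                      
     0       0       0  426.68┃                      
228.33       0       0       0┃                      
st           0  127.20       0┃                      
     0       0       0  407.34┃                      
━━━━━━━━━━━━━━━━━━━━━━━━━━━━━━┛                      
                                                     
                                                     


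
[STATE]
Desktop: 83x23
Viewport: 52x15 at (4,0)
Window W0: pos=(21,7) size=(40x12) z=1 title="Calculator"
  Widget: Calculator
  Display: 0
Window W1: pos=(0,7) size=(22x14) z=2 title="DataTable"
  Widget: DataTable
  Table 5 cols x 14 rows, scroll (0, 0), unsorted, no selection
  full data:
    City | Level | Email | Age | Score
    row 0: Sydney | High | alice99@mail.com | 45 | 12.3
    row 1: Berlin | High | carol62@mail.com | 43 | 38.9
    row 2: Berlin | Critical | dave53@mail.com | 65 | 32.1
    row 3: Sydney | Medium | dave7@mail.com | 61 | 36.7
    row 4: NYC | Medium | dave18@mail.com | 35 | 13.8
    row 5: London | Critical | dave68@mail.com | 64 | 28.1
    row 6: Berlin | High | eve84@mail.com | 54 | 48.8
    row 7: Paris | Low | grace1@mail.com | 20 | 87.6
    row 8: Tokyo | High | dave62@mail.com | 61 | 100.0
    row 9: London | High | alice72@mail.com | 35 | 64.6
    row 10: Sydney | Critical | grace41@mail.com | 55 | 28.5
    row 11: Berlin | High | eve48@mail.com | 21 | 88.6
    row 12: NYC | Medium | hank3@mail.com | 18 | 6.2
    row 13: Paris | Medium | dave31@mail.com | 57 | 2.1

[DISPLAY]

                                                    
                                                    
                                                    
                                                    
                                                    
                                                    
                                                    
━━━━━━━━━━━━━━━━━┓━━━━━━━━━━━━━━━━━━━━━━━━━━━━━━━━━━
taTable          ┃ Calculator                       
─────────────────┨──────────────────────────────────
y  │Level   │Emai┃                                  
───┼────────┼────┃┌───┬───┬───┬───┐                 
ney│High    │alic┃│ 7 │ 8 │ 9 │ ÷ │                 
lin│High    │caro┃├───┼───┼───┼───┤                 
lin│Critical│dave┃│ 4 │ 5 │ 6 │ × │                 


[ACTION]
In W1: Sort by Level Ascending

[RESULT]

                                                    
                                                    
                                                    
                                                    
                                                    
                                                    
                                                    
━━━━━━━━━━━━━━━━━┓━━━━━━━━━━━━━━━━━━━━━━━━━━━━━━━━━━
taTable          ┃ Calculator                       
─────────────────┨──────────────────────────────────
y  │Level  ▲│Emai┃                                  
───┼────────┼────┃┌───┬───┬───┬───┐                 
lin│Critical│dave┃│ 7 │ 8 │ 9 │ ÷ │                 
don│Critical│dave┃├───┼───┼───┼───┤                 
ney│Critical│grac┃│ 4 │ 5 │ 6 │ × │                 


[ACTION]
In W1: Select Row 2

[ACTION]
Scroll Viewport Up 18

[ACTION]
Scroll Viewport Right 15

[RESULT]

                                                    
                                                    
                                                    
                                                    
                                                    
                                                    
                                                    
━━┓━━━━━━━━━━━━━━━━━━━━━━━━━━━━━━━━━━━━━━┓          
  ┃ Calculator                           ┃          
──┨──────────────────────────────────────┨          
ai┃                                     0┃          
──┃┌───┬───┬───┬───┐                     ┃          
ve┃│ 7 │ 8 │ 9 │ ÷ │                     ┃          
ve┃├───┼───┼───┼───┤                     ┃          
ac┃│ 4 │ 5 │ 6 │ × │                     ┃          


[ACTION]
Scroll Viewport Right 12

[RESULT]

                                                    
                                                    
                                                    
                                                    
                                                    
                                                    
                                                    
━━━━━━━━━━━━━━━━━━━━━━━━━━━━━┓                      
or                           ┃                      
─────────────────────────────┨                      
                            0┃                      
───┬───┐                     ┃                      
 9 │ ÷ │                     ┃                      
───┼───┤                     ┃                      
 6 │ × │                     ┃                      


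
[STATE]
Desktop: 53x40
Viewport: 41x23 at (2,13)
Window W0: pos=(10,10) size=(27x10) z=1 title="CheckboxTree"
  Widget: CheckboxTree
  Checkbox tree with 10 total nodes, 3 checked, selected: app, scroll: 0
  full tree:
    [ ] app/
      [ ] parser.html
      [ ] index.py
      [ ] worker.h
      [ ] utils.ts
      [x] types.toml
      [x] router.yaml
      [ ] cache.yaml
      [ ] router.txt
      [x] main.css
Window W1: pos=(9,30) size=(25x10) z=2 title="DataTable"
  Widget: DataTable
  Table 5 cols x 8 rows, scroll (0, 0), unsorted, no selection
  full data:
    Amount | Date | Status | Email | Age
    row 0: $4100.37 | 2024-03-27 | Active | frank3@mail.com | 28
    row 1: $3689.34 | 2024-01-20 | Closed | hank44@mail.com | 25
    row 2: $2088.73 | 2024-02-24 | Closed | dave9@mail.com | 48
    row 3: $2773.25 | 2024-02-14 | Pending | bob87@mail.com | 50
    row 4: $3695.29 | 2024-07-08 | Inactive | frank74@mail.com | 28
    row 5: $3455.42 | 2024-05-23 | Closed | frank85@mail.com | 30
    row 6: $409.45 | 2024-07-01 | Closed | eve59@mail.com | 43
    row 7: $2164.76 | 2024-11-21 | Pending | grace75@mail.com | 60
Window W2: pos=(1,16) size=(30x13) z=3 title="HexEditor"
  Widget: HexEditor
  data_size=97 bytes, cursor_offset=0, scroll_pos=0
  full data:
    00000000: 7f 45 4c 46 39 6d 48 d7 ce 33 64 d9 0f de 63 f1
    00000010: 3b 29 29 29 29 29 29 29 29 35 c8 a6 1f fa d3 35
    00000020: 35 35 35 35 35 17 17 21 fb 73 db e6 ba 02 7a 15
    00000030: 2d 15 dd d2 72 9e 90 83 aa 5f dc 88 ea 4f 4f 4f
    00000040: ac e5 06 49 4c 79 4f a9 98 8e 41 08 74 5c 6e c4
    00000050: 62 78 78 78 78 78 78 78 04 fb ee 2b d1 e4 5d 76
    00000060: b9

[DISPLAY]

        ┃>[-] app/                ┃      
        ┃   [ ] parser.html       ┃      
        ┃   [ ] index.py          ┃      
━━━━━━━━━━━━━━━━━━━━━━━━━━━━┓     ┃      
 HexEditor                  ┃     ┃      
────────────────────────────┨     ┃      
00000000  7F 45 4c 46 39 6d ┃━━━━━┛      
00000010  3b 29 29 29 29 29 ┃            
00000020  35 35 35 35 35 17 ┃            
00000030  2d 15 dd d2 72 9e ┃            
00000040  ac e5 06 49 4c 79 ┃            
00000050  62 78 78 78 78 78 ┃            
00000060  b9                ┃            
                            ┃            
                            ┃            
━━━━━━━━━━━━━━━━━━━━━━━━━━━━┛            
                                         
       ┏━━━━━━━━━━━━━━━━━━━━━━━┓         
       ┃ DataTable             ┃         
       ┠───────────────────────┨         
       ┃Amount  │Date      │Sta┃         
       ┃────────┼──────────┼───┃         
       ┃$4100.37│2024-03-27│Act┃         


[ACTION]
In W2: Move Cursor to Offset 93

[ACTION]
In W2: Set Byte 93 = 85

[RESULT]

        ┃>[-] app/                ┃      
        ┃   [ ] parser.html       ┃      
        ┃   [ ] index.py          ┃      
━━━━━━━━━━━━━━━━━━━━━━━━━━━━┓     ┃      
 HexEditor                  ┃     ┃      
────────────────────────────┨     ┃      
00000000  7f 45 4c 46 39 6d ┃━━━━━┛      
00000010  3b 29 29 29 29 29 ┃            
00000020  35 35 35 35 35 17 ┃            
00000030  2d 15 dd d2 72 9e ┃            
00000040  ac e5 06 49 4c 79 ┃            
00000050  62 78 78 78 78 78 ┃            
00000060  b9                ┃            
                            ┃            
                            ┃            
━━━━━━━━━━━━━━━━━━━━━━━━━━━━┛            
                                         
       ┏━━━━━━━━━━━━━━━━━━━━━━━┓         
       ┃ DataTable             ┃         
       ┠───────────────────────┨         
       ┃Amount  │Date      │Sta┃         
       ┃────────┼──────────┼───┃         
       ┃$4100.37│2024-03-27│Act┃         


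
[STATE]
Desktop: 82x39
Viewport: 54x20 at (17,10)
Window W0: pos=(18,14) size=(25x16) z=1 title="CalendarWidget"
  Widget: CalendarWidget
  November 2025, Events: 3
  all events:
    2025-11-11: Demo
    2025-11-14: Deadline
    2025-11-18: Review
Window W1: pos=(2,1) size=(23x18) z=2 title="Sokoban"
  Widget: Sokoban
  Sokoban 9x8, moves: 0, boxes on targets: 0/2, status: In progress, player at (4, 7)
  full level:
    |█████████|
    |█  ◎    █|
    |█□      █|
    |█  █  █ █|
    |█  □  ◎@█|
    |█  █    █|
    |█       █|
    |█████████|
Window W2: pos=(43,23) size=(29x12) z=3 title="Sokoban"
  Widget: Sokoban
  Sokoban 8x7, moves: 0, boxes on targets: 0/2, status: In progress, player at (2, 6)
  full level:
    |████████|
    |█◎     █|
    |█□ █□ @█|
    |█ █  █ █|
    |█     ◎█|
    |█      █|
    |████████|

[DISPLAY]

       ┃                                              
       ┃                                              
       ┃                                              
       ┃                                              
       ┃━━━━━━━━━━━━━━━━━┓                            
       ┃darWidget        ┃                            
       ┃─────────────────┨                            
       ┃ovember 2025     ┃                            
━━━━━━━┛We Th Fr Sa Su   ┃                            
 ┃                1  2   ┃                            
 ┃ 3  4  5  6  7  8  9   ┃                            
 ┃10 11* 12 13 14* 15 16 ┃                            
 ┃17 18* 19 20 21 22 23  ┃                            
 ┃24 25 26 27 28 29 30   ┃┏━━━━━━━━━━━━━━━━━━━━━━━━━━━
 ┃                       ┃┃ Sokoban                   
 ┃                       ┃┠───────────────────────────
 ┃                       ┃┃████████                   
 ┃                       ┃┃█◎     █                   
 ┃                       ┃┃█□ █□ @█                   
 ┗━━━━━━━━━━━━━━━━━━━━━━━┛┃█ █  █ █                   


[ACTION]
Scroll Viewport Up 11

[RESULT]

                                                      
━━━━━━━┓                                              
       ┃                                              
───────┨                                              
       ┃                                              
       ┃                                              
       ┃                                              
       ┃                                              
       ┃                                              
       ┃                                              
       ┃                                              
       ┃                                              
       ┃                                              
       ┃                                              
       ┃━━━━━━━━━━━━━━━━━┓                            
       ┃darWidget        ┃                            
       ┃─────────────────┨                            
       ┃ovember 2025     ┃                            
━━━━━━━┛We Th Fr Sa Su   ┃                            
 ┃                1  2   ┃                            


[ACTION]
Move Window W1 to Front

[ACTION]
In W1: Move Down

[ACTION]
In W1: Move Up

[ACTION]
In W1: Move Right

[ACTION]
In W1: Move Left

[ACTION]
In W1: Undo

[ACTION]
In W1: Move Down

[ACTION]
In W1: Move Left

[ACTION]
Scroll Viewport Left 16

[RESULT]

                                                      
 ┏━━━━━━━━━━━━━━━━━━━━━┓                              
 ┃ Sokoban             ┃                              
 ┠─────────────────────┨                              
 ┃█████████            ┃                              
 ┃█  ◎    █            ┃                              
 ┃█□      █            ┃                              
 ┃█  █  █ █            ┃                              
 ┃█  □  ◎ █            ┃                              
 ┃█  █  @ █            ┃                              
 ┃█       █            ┃                              
 ┃█████████            ┃                              
 ┃Moves: 4  0/2        ┃                              
 ┃                     ┃                              
 ┃                     ┃━━━━━━━━━━━━━━━━━┓            
 ┃                     ┃darWidget        ┃            
 ┃                     ┃─────────────────┨            
 ┃                     ┃ovember 2025     ┃            
 ┗━━━━━━━━━━━━━━━━━━━━━┛We Th Fr Sa Su   ┃            
                 ┃                1  2   ┃            


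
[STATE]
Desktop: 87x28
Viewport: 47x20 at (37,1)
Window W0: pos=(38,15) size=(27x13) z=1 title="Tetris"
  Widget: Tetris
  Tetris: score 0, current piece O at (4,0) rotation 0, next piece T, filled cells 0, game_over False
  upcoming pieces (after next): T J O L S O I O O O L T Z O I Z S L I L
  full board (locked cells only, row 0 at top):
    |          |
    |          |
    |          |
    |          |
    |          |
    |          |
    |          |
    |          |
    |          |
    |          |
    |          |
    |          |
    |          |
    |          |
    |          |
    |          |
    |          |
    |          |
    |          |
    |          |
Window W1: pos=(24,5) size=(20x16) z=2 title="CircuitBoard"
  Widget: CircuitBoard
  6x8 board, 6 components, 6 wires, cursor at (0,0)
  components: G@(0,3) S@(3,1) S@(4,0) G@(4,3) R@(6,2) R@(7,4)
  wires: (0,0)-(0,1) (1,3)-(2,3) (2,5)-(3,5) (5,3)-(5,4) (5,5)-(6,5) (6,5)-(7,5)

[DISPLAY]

                                               
                                               
                                               
                                               
━━━━━━┓                                        
d     ┃                                        
──────┨                                        
 5    ┃                                        
    G ┃                                        
      ┃                                        
    · ┃                                        
    │ ┃                                        
    · ┃                                        
      ┃                                        
      ┃━━━━━━━━━━━━━━━━━━━━┓                   
      ┃is                  ┃                   
    G ┃────────────────────┨                   
      ┃     │Next:         ┃                   
    · ┃     │ ▒            ┃                   
━━━━━━┛     │▒▒▒           ┃                   


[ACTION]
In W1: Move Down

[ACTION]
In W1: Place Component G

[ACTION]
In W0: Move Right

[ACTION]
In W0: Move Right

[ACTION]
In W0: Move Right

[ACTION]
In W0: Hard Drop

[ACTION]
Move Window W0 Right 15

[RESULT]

                                               
                                               
                                               
                                               
━━━━━━┓                                        
d     ┃                                        
──────┨                                        
 5    ┃                                        
    G ┃                                        
      ┃                                        
    · ┃                                        
    │ ┃                                        
    · ┃                                        
      ┃                                        
      ┃         ┏━━━━━━━━━━━━━━━━━━━━━━━━━┓    
      ┃         ┃ Tetris                  ┃    
    G ┃         ┠─────────────────────────┨    
      ┃         ┃          │Next:         ┃    
    · ┃         ┃          │ ▒            ┃    
━━━━━━┛         ┃          │▒▒▒           ┃    


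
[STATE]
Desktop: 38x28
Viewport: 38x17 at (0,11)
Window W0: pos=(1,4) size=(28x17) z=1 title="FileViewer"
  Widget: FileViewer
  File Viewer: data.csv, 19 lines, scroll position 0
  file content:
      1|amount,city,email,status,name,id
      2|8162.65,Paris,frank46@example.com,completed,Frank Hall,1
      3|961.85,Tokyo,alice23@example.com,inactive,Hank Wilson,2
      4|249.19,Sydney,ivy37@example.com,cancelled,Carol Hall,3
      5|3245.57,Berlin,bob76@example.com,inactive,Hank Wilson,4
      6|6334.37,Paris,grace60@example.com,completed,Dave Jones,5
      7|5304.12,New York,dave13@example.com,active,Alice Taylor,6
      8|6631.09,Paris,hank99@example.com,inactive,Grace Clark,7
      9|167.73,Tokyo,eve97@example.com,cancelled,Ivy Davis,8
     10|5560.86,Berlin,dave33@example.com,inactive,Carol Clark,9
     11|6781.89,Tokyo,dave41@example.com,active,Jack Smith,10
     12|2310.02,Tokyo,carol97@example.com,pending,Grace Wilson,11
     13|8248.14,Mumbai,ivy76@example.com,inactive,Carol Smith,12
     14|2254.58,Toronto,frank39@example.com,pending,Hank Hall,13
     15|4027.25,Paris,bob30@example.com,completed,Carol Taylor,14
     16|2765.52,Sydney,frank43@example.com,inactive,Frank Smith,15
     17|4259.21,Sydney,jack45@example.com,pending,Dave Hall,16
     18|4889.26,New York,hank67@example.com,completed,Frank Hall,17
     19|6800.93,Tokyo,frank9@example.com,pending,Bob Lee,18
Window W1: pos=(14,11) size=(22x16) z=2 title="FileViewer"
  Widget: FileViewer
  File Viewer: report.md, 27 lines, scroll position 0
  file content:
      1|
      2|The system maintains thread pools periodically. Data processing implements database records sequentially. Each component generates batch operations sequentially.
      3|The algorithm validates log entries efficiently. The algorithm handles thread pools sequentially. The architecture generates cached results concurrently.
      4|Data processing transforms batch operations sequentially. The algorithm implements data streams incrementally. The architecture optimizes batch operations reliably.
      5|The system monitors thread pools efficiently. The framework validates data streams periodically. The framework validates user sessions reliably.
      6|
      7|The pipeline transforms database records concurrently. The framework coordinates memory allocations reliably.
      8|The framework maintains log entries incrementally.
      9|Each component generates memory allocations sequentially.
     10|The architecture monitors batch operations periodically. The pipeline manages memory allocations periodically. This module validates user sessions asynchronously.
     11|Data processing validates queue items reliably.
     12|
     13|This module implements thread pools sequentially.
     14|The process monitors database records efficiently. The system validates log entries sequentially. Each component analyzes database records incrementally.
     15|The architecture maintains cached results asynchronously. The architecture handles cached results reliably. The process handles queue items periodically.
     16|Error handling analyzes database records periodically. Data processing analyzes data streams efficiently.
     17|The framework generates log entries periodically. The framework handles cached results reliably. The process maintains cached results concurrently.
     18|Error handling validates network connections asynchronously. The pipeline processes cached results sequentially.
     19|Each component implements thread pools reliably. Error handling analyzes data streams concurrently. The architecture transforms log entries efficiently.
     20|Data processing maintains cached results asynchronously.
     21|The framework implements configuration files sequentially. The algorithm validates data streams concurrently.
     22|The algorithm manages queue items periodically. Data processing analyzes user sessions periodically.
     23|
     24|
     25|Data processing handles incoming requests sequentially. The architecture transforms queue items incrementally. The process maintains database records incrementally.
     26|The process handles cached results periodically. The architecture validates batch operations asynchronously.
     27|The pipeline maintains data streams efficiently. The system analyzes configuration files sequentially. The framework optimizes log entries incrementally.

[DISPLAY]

 ┃3245.57,Berl┏━━━━━━━━━━━━━━━━━━━━┓  
 ┃6334.37,Pari┃ FileViewer         ┃  
 ┃5304.12,New ┠────────────────────┨  
 ┃6631.09,Pari┃                   ▲┃  
 ┃167.73,Tokyo┃The system maintain█┃  
 ┃5560.86,Berl┃The algorithm valid░┃  
 ┃6781.89,Toky┃Data processing tra░┃  
 ┃2310.02,Toky┃The system monitors░┃  
 ┃8248.14,Mumb┃                   ░┃  
 ┗━━━━━━━━━━━━┃The pipeline transf░┃  
              ┃The framework maint░┃  
              ┃Each component gene░┃  
              ┃The architecture mo░┃  
              ┃Data processing val░┃  
              ┃                   ▼┃  
              ┗━━━━━━━━━━━━━━━━━━━━┛  
                                      


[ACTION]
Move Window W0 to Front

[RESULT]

 ┃3245.57,Berlin,bob76@exam░┃━━━━━━┓  
 ┃6334.37,Paris,grace60@exa░┃      ┃  
 ┃5304.12,New York,dave13@e░┃──────┨  
 ┃6631.09,Paris,hank99@exam░┃     ▲┃  
 ┃167.73,Tokyo,eve97@exampl░┃ntain█┃  
 ┃5560.86,Berlin,dave33@exa░┃valid░┃  
 ┃6781.89,Tokyo,dave41@exam░┃g tra░┃  
 ┃2310.02,Tokyo,carol97@exa░┃itors░┃  
 ┃8248.14,Mumbai,ivy76@exam▼┃     ░┃  
 ┗━━━━━━━━━━━━━━━━━━━━━━━━━━┛ransf░┃  
              ┃The framework maint░┃  
              ┃Each component gene░┃  
              ┃The architecture mo░┃  
              ┃Data processing val░┃  
              ┃                   ▼┃  
              ┗━━━━━━━━━━━━━━━━━━━━┛  
                                      


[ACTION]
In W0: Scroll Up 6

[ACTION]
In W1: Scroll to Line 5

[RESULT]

 ┃3245.57,Berlin,bob76@exam░┃━━━━━━┓  
 ┃6334.37,Paris,grace60@exa░┃      ┃  
 ┃5304.12,New York,dave13@e░┃──────┨  
 ┃6631.09,Paris,hank99@exam░┃itors▲┃  
 ┃167.73,Tokyo,eve97@exampl░┃     ░┃  
 ┃5560.86,Berlin,dave33@exa░┃ransf░┃  
 ┃6781.89,Tokyo,dave41@exam░┃maint█┃  
 ┃2310.02,Tokyo,carol97@exa░┃ gene░┃  
 ┃8248.14,Mumbai,ivy76@exam▼┃re mo░┃  
 ┗━━━━━━━━━━━━━━━━━━━━━━━━━━┛g val░┃  
              ┃                   ░┃  
              ┃This module impleme░┃  
              ┃The process monitor░┃  
              ┃The architecture ma░┃  
              ┃Error handling anal▼┃  
              ┗━━━━━━━━━━━━━━━━━━━━┛  
                                      


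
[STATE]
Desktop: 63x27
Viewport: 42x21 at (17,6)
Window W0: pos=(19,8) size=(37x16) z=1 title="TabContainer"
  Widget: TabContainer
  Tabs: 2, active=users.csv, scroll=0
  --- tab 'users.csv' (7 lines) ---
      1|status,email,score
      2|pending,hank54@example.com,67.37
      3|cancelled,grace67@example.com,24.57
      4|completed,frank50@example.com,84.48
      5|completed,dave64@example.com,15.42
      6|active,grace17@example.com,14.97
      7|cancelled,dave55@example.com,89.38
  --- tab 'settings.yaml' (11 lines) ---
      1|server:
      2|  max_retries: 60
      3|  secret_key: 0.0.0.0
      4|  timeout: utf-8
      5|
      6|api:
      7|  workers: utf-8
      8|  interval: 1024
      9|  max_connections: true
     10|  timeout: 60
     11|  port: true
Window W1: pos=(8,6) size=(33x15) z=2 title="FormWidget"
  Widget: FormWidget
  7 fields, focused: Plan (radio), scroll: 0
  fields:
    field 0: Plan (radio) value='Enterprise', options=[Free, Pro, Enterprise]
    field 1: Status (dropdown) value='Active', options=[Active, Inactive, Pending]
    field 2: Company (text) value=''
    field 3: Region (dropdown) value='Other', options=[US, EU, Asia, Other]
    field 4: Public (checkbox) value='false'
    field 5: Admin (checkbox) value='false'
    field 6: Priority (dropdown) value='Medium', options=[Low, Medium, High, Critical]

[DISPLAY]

━━━━━━━━━━━━━━━━━━━━━━━┓                  
get                    ┃                  
───────────────────────┨━━━━━━━━━━━━━━┓   
      ( ) Free  ( ) Pro┃              ┃   
:     [Active        ▼]┃──────────────┨   
y:    [               ]┃.yaml         ┃   
:     [Other         ▼]┃──────────────┃   
:     [ ]              ┃              ┃   
      [ ]              ┃e.com,67.37   ┃   
ty:   [Medium        ▼]┃mple.com,24.57┃   
                       ┃mple.com,84.48┃   
                       ┃ple.com,15.42 ┃   
                       ┃e.com,14.97   ┃   
                       ┃ple.com,89.38 ┃   
━━━━━━━━━━━━━━━━━━━━━━━┛              ┃   
  ┃                                   ┃   
  ┃                                   ┃   
  ┗━━━━━━━━━━━━━━━━━━━━━━━━━━━━━━━━━━━┛   
                                          
                                          
                                          


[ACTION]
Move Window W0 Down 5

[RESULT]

━━━━━━━━━━━━━━━━━━━━━━━┓                  
get                    ┃                  
───────────────────────┨                  
      ( ) Free  ( ) Pro┃                  
:     [Active        ▼]┃                  
y:    [               ]┃━━━━━━━━━━━━━━┓   
:     [Other         ▼]┃              ┃   
:     [ ]              ┃──────────────┨   
      [ ]              ┃.yaml         ┃   
ty:   [Medium        ▼]┃──────────────┃   
                       ┃              ┃   
                       ┃e.com,67.37   ┃   
                       ┃mple.com,24.57┃   
                       ┃mple.com,84.48┃   
━━━━━━━━━━━━━━━━━━━━━━━┛ple.com,15.42 ┃   
  ┃active,grace17@example.com,14.97   ┃   
  ┃cancelled,dave55@example.com,89.38 ┃   
  ┃                                   ┃   
  ┃                                   ┃   
  ┃                                   ┃   
  ┗━━━━━━━━━━━━━━━━━━━━━━━━━━━━━━━━━━━┛   


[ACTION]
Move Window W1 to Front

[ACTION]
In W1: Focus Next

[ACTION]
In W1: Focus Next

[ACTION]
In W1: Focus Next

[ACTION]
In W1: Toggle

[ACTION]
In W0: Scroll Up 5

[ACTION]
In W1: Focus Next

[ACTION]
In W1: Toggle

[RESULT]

━━━━━━━━━━━━━━━━━━━━━━━┓                  
get                    ┃                  
───────────────────────┨                  
      ( ) Free  ( ) Pro┃                  
:     [Active        ▼]┃                  
y:    [               ]┃━━━━━━━━━━━━━━┓   
:     [Other         ▼]┃              ┃   
:     [x]              ┃──────────────┨   
      [ ]              ┃.yaml         ┃   
ty:   [Medium        ▼]┃──────────────┃   
                       ┃              ┃   
                       ┃e.com,67.37   ┃   
                       ┃mple.com,24.57┃   
                       ┃mple.com,84.48┃   
━━━━━━━━━━━━━━━━━━━━━━━┛ple.com,15.42 ┃   
  ┃active,grace17@example.com,14.97   ┃   
  ┃cancelled,dave55@example.com,89.38 ┃   
  ┃                                   ┃   
  ┃                                   ┃   
  ┃                                   ┃   
  ┗━━━━━━━━━━━━━━━━━━━━━━━━━━━━━━━━━━━┛   


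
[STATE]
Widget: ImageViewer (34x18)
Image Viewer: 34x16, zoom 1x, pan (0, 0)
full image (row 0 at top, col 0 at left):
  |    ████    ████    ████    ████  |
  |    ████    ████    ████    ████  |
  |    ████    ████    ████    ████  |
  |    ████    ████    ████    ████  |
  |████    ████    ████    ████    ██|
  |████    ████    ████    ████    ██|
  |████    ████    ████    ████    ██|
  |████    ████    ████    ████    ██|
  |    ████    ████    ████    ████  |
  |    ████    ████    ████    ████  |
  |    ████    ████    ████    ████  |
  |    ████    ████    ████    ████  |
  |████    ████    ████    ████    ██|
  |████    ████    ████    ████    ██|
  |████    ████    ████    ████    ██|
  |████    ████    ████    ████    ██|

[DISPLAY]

    ████    ████    ████    ████  
    ████    ████    ████    ████  
    ████    ████    ████    ████  
    ████    ████    ████    ████  
████    ████    ████    ████    ██
████    ████    ████    ████    ██
████    ████    ████    ████    ██
████    ████    ████    ████    ██
    ████    ████    ████    ████  
    ████    ████    ████    ████  
    ████    ████    ████    ████  
    ████    ████    ████    ████  
████    ████    ████    ████    ██
████    ████    ████    ████    ██
████    ████    ████    ████    ██
████    ████    ████    ████    ██
                                  
                                  


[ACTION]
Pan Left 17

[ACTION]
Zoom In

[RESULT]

        ████████        ████████  
        ████████        ████████  
        ████████        ████████  
        ████████        ████████  
        ████████        ████████  
        ████████        ████████  
        ████████        ████████  
        ████████        ████████  
████████        ████████        ██
████████        ████████        ██
████████        ████████        ██
████████        ████████        ██
████████        ████████        ██
████████        ████████        ██
████████        ████████        ██
████████        ████████        ██
        ████████        ████████  
        ████████        ████████  


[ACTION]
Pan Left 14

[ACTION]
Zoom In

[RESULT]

            ████████████          
            ████████████          
            ████████████          
            ████████████          
            ████████████          
            ████████████          
            ████████████          
            ████████████          
            ████████████          
            ████████████          
            ████████████          
            ████████████          
████████████            ██████████
████████████            ██████████
████████████            ██████████
████████████            ██████████
████████████            ██████████
████████████            ██████████
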